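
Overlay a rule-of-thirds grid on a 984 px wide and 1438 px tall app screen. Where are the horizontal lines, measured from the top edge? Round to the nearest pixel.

y = 479 px and y = 959 px

1438 / 3 = 479.33, so the horizontal lines sit at one and two thirds of 1438.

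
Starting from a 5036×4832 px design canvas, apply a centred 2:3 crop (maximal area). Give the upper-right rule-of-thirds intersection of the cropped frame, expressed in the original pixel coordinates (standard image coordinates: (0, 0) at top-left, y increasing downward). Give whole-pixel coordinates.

5036/4832 > 2/3, so the 2:3 crop keeps the full height 4832 and trims width to 4832 × 2/3 = 3221.33 px.
Left offset = (5036 − 3221.33)/2 = 907.33 px; top offset = 0.
Upper-right is two-thirds across and one-third down within the crop:
x = 907.33 + 2 × 3221.33/3 ≈ 3055; y = 0.00 + 1 × 4832.00/3 ≈ 1611.

x = 3055 px, y = 1611 px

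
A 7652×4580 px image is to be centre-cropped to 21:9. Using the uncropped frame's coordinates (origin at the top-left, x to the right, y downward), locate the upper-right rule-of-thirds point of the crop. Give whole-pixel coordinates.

x = 5101 px, y = 1743 px

7652/4580 < 21/9, so the 21:9 crop keeps the full width 7652 and trims height to 7652 × 9/21 = 3279.43 px.
Top offset = (4580 − 3279.43)/2 = 650.29 px; left offset = 0.
Upper-right is two-thirds across and one-third down within the crop:
x = 0.00 + 2 × 7652.00/3 ≈ 5101; y = 650.29 + 1 × 3279.43/3 ≈ 1743.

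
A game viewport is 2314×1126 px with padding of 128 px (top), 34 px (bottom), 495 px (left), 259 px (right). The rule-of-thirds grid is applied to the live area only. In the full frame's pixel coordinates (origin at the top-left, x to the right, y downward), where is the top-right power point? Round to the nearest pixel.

(1535, 449)

Content width = 2314 − 495 − 259 = 1560 px; content height = 1126 − 128 − 34 = 964 px.
Top-right is two-thirds across and one-third down within the live area.
x = 495 + 2 × 1560/3 = 495 + 1040.00 ≈ 1535
y = 128 + 1 × 964/3 = 128 + 321.33 ≈ 449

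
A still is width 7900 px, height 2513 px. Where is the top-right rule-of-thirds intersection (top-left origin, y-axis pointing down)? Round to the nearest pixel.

x = 5267 px, y = 838 px

The top-right point sits two-thirds of the way across and one-third of the way down.
x = 2 × 7900/3 ≈ 5267; y = 1 × 2513/3 ≈ 838.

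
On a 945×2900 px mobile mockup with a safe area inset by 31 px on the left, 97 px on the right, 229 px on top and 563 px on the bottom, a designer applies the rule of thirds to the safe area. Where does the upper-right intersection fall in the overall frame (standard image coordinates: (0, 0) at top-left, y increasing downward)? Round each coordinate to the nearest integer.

(576, 932)

Content width = 945 − 31 − 97 = 817 px; content height = 2900 − 229 − 563 = 2108 px.
Upper-right is two-thirds across and one-third down within the safe area.
x = 31 + 2 × 817/3 = 31 + 544.67 ≈ 576
y = 229 + 1 × 2108/3 = 229 + 702.67 ≈ 932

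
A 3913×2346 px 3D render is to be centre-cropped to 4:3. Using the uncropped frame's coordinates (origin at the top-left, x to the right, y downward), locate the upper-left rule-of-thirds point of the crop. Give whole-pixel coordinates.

(1435, 782)

3913/2346 > 4/3, so the 4:3 crop keeps the full height 2346 and trims width to 2346 × 4/3 = 3128.00 px.
Left offset = (3913 − 3128.00)/2 = 392.50 px; top offset = 0.
Upper-left is one-third across and one-third down within the crop:
x = 392.50 + 1 × 3128.00/3 ≈ 1435; y = 0.00 + 1 × 2346.00/3 ≈ 782.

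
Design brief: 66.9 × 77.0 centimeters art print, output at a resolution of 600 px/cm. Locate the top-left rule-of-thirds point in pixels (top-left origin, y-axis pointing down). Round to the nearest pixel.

(13380, 15400)

In pixels the canvas is 66.9 × 600 = 40140 wide and 77.0 × 600 = 46200 tall.
The top-left point is one-third across and one-third down:
x = 1 × 40140/3 ≈ 13380; y = 1 × 46200/3 ≈ 15400.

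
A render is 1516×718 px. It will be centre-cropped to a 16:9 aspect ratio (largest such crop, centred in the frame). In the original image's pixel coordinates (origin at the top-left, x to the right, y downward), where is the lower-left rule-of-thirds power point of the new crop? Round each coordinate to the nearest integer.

x = 545 px, y = 479 px

1516/718 > 16/9, so the 16:9 crop keeps the full height 718 and trims width to 718 × 16/9 = 1276.44 px.
Left offset = (1516 − 1276.44)/2 = 119.78 px; top offset = 0.
Lower-left is one-third across and two-thirds down within the crop:
x = 119.78 + 1 × 1276.44/3 ≈ 545; y = 0.00 + 2 × 718.00/3 ≈ 479.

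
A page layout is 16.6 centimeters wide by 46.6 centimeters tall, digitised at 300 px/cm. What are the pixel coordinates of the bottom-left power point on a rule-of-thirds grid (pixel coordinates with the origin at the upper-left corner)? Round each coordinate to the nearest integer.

(1660, 9320)

In pixels the canvas is 16.6 × 300 = 4980 wide and 46.6 × 300 = 13980 tall.
The bottom-left point is one-third across and two-thirds down:
x = 1 × 4980/3 ≈ 1660; y = 2 × 13980/3 ≈ 9320.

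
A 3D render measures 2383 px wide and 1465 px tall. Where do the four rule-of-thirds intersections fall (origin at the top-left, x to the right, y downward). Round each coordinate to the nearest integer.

(794, 488), (1589, 488), (794, 977), (1589, 977)

One third of 2383 is 794.33; one third of 1465 is 488.33.
Vertical third lines at x = 794 and x = 1589; horizontal third lines at y = 488 and y = 977.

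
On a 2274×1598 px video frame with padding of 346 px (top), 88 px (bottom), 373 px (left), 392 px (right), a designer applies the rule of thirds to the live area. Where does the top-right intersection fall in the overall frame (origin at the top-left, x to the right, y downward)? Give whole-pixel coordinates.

Content width = 2274 − 373 − 392 = 1509 px; content height = 1598 − 346 − 88 = 1164 px.
Top-right is two-thirds across and one-third down within the live area.
x = 373 + 2 × 1509/3 = 373 + 1006.00 ≈ 1379
y = 346 + 1 × 1164/3 = 346 + 388.00 ≈ 734

x = 1379 px, y = 734 px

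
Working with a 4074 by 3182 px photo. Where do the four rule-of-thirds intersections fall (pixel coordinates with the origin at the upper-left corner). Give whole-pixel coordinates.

(1358, 1061), (2716, 1061), (1358, 2121), (2716, 2121)

One third of 4074 is 1358; one third of 3182 is 1060.67.
Vertical third lines at x = 1358 and x = 2716; horizontal third lines at y = 1061 and y = 2121.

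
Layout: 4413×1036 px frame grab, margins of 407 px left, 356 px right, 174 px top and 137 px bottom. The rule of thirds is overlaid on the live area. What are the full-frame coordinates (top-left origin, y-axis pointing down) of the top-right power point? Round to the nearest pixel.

x = 2840 px, y = 416 px

Content width = 4413 − 407 − 356 = 3650 px; content height = 1036 − 174 − 137 = 725 px.
Top-right is two-thirds across and one-third down within the live area.
x = 407 + 2 × 3650/3 = 407 + 2433.33 ≈ 2840
y = 174 + 1 × 725/3 = 174 + 241.67 ≈ 416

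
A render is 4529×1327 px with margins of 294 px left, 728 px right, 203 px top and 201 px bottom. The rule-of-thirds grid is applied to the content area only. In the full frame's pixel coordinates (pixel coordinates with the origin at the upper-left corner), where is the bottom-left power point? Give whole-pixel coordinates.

(1463, 818)

Content width = 4529 − 294 − 728 = 3507 px; content height = 1327 − 203 − 201 = 923 px.
Bottom-left is one-third across and two-thirds down within the content area.
x = 294 + 1 × 3507/3 = 294 + 1169.00 ≈ 1463
y = 203 + 2 × 923/3 = 203 + 615.33 ≈ 818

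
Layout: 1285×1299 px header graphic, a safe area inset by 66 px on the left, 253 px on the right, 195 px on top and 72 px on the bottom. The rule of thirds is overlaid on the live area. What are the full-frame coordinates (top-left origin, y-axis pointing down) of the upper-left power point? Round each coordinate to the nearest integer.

Content width = 1285 − 66 − 253 = 966 px; content height = 1299 − 195 − 72 = 1032 px.
Upper-left is one-third across and one-third down within the live area.
x = 66 + 1 × 966/3 = 66 + 322.00 ≈ 388
y = 195 + 1 × 1032/3 = 195 + 344.00 ≈ 539

x = 388 px, y = 539 px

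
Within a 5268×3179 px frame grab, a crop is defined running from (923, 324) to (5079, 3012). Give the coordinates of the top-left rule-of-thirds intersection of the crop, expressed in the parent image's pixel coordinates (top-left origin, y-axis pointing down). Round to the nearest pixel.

Crop width = 5079 − 923 = 4156 px; one third is 1385.33 px.
Crop height = 3012 − 324 = 2688 px; one third is 896.00 px.
The top-left point is one-third across and one-third down within the crop:
x = 923 + 1 × 1385.33 ≈ 2308; y = 324 + 1 × 896.00 ≈ 1220.

(2308, 1220)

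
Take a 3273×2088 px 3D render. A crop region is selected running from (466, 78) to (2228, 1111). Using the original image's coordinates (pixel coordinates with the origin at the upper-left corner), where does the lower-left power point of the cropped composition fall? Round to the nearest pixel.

x = 1053 px, y = 767 px

Crop width = 2228 − 466 = 1762 px; one third is 587.33 px.
Crop height = 1111 − 78 = 1033 px; one third is 344.33 px.
The lower-left point is one-third across and two-thirds down within the crop:
x = 466 + 1 × 587.33 ≈ 1053; y = 78 + 2 × 344.33 ≈ 767.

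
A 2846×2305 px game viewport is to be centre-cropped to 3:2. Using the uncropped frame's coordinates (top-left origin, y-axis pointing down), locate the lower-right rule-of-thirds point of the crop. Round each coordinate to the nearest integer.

(1897, 1469)

2846/2305 < 3/2, so the 3:2 crop keeps the full width 2846 and trims height to 2846 × 2/3 = 1897.33 px.
Top offset = (2305 − 1897.33)/2 = 203.83 px; left offset = 0.
Lower-right is two-thirds across and two-thirds down within the crop:
x = 0.00 + 2 × 2846.00/3 ≈ 1897; y = 203.83 + 2 × 1897.33/3 ≈ 1469.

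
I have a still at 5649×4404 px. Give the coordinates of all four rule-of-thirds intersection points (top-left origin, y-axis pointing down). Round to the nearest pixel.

(1883, 1468), (3766, 1468), (1883, 2936), (3766, 2936)

One third of 5649 is 1883; one third of 4404 is 1468.
Vertical third lines at x = 1883 and x = 3766; horizontal third lines at y = 1468 and y = 2936.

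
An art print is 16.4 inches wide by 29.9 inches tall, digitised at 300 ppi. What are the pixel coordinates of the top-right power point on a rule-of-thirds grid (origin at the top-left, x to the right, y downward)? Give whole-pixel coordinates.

In pixels the canvas is 16.4 × 300 = 4920 wide and 29.9 × 300 = 8970 tall.
The top-right point is two-thirds across and one-third down:
x = 2 × 4920/3 ≈ 3280; y = 1 × 8970/3 ≈ 2990.

(3280, 2990)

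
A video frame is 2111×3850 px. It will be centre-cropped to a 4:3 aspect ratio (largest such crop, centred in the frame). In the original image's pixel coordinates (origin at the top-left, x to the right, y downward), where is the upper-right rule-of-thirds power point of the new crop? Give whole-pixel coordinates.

x = 1407 px, y = 1661 px

2111/3850 < 4/3, so the 4:3 crop keeps the full width 2111 and trims height to 2111 × 3/4 = 1583.25 px.
Top offset = (3850 − 1583.25)/2 = 1133.38 px; left offset = 0.
Upper-right is two-thirds across and one-third down within the crop:
x = 0.00 + 2 × 2111.00/3 ≈ 1407; y = 1133.38 + 1 × 1583.25/3 ≈ 1661.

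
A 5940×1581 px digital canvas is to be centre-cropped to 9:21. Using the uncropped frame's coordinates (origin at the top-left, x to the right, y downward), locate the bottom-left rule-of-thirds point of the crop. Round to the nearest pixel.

(2857, 1054)

5940/1581 > 9/21, so the 9:21 crop keeps the full height 1581 and trims width to 1581 × 9/21 = 677.57 px.
Left offset = (5940 − 677.57)/2 = 2631.21 px; top offset = 0.
Bottom-left is one-third across and two-thirds down within the crop:
x = 2631.21 + 1 × 677.57/3 ≈ 2857; y = 0.00 + 2 × 1581.00/3 ≈ 1054.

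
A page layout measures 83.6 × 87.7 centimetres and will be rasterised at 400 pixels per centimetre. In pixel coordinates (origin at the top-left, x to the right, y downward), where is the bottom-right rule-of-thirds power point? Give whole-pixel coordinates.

In pixels the canvas is 83.6 × 400 = 33440 wide and 87.7 × 400 = 35080 tall.
The bottom-right point is two-thirds across and two-thirds down:
x = 2 × 33440/3 ≈ 22293; y = 2 × 35080/3 ≈ 23387.

(22293, 23387)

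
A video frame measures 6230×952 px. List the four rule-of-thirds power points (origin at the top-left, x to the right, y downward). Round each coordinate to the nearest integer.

(2077, 317), (4153, 317), (2077, 635), (4153, 635)

One third of 6230 is 2076.67; one third of 952 is 317.33.
Vertical third lines at x = 2077 and x = 4153; horizontal third lines at y = 317 and y = 635.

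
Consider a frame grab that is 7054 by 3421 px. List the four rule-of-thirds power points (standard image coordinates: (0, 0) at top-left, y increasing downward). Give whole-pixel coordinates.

(2351, 1140), (4703, 1140), (2351, 2281), (4703, 2281)

One third of 7054 is 2351.33; one third of 3421 is 1140.33.
Vertical third lines at x = 2351 and x = 4703; horizontal third lines at y = 1140 and y = 2281.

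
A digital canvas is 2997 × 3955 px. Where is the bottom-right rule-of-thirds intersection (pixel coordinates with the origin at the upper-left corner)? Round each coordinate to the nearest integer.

The bottom-right point sits two-thirds of the way across and two-thirds of the way down.
x = 2 × 2997/3 ≈ 1998; y = 2 × 3955/3 ≈ 2637.

(1998, 2637)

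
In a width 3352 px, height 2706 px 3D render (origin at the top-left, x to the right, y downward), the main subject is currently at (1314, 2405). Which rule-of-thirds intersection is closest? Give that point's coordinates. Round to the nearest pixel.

Third lines: x ∈ {1117, 2235}, y ∈ {902, 1804}.
1314 is closer to x = 1117; 2405 is closer to y = 1804.
So the nearest intersection is the lower-left power point.

(1117, 1804)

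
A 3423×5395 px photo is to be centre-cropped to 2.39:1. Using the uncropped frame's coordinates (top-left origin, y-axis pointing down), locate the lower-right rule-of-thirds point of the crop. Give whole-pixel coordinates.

3423/5395 < 2.39/1, so the 2.39:1 crop keeps the full width 3423 and trims height to 3423 × 1/2.39 = 1432.22 px.
Top offset = (5395 − 1432.22)/2 = 1981.39 px; left offset = 0.
Lower-right is two-thirds across and two-thirds down within the crop:
x = 0.00 + 2 × 3423.00/3 ≈ 2282; y = 1981.39 + 2 × 1432.22/3 ≈ 2936.

(2282, 2936)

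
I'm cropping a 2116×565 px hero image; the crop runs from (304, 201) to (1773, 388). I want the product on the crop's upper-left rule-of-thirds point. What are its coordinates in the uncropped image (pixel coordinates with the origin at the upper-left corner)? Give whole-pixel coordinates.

Crop width = 1773 − 304 = 1469 px; one third is 489.67 px.
Crop height = 388 − 201 = 187 px; one third is 62.33 px.
The upper-left point is one-third across and one-third down within the crop:
x = 304 + 1 × 489.67 ≈ 794; y = 201 + 1 × 62.33 ≈ 263.

(794, 263)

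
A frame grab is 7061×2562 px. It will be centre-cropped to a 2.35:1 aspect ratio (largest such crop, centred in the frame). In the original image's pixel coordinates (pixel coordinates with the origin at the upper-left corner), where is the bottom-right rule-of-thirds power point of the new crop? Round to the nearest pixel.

7061/2562 > 2.35/1, so the 2.35:1 crop keeps the full height 2562 and trims width to 2562 × 2.35/1 = 6020.70 px.
Left offset = (7061 − 6020.70)/2 = 520.15 px; top offset = 0.
Bottom-right is two-thirds across and two-thirds down within the crop:
x = 520.15 + 2 × 6020.70/3 ≈ 4534; y = 0.00 + 2 × 2562.00/3 ≈ 1708.

x = 4534 px, y = 1708 px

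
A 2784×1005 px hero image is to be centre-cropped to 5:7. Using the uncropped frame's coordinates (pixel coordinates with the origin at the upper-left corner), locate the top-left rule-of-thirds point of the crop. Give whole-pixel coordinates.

(1272, 335)

2784/1005 > 5/7, so the 5:7 crop keeps the full height 1005 and trims width to 1005 × 5/7 = 717.86 px.
Left offset = (2784 − 717.86)/2 = 1033.07 px; top offset = 0.
Top-left is one-third across and one-third down within the crop:
x = 1033.07 + 1 × 717.86/3 ≈ 1272; y = 0.00 + 1 × 1005.00/3 ≈ 335.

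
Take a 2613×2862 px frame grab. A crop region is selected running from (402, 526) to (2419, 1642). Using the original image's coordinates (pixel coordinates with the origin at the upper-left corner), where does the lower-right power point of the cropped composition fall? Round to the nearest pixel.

(1747, 1270)

Crop width = 2419 − 402 = 2017 px; one third is 672.33 px.
Crop height = 1642 − 526 = 1116 px; one third is 372.00 px.
The lower-right point is two-thirds across and two-thirds down within the crop:
x = 402 + 2 × 672.33 ≈ 1747; y = 526 + 2 × 372.00 ≈ 1270.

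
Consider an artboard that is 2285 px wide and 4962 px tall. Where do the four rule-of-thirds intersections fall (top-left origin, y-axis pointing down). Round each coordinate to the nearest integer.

(762, 1654), (1523, 1654), (762, 3308), (1523, 3308)

One third of 2285 is 761.67; one third of 4962 is 1654.
Vertical third lines at x = 762 and x = 1523; horizontal third lines at y = 1654 and y = 3308.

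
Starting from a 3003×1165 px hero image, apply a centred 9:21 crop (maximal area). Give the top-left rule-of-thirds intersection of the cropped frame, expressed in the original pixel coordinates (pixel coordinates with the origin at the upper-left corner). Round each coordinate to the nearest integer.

x = 1418 px, y = 388 px

3003/1165 > 9/21, so the 9:21 crop keeps the full height 1165 and trims width to 1165 × 9/21 = 499.29 px.
Left offset = (3003 − 499.29)/2 = 1251.86 px; top offset = 0.
Top-left is one-third across and one-third down within the crop:
x = 1251.86 + 1 × 499.29/3 ≈ 1418; y = 0.00 + 1 × 1165.00/3 ≈ 388.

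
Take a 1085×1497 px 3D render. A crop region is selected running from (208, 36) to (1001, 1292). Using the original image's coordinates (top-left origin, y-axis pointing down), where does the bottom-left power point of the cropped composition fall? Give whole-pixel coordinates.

(472, 873)

Crop width = 1001 − 208 = 793 px; one third is 264.33 px.
Crop height = 1292 − 36 = 1256 px; one third is 418.67 px.
The bottom-left point is one-third across and two-thirds down within the crop:
x = 208 + 1 × 264.33 ≈ 472; y = 36 + 2 × 418.67 ≈ 873.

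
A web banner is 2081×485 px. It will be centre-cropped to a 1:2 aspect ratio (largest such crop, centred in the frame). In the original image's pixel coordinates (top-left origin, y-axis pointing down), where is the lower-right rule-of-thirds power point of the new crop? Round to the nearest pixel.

(1081, 323)

2081/485 > 1/2, so the 1:2 crop keeps the full height 485 and trims width to 485 × 1/2 = 242.50 px.
Left offset = (2081 − 242.50)/2 = 919.25 px; top offset = 0.
Lower-right is two-thirds across and two-thirds down within the crop:
x = 919.25 + 2 × 242.50/3 ≈ 1081; y = 0.00 + 2 × 485.00/3 ≈ 323.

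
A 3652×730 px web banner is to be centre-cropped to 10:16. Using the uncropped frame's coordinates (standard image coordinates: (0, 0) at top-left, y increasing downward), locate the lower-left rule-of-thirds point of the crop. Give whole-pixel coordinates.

3652/730 > 10/16, so the 10:16 crop keeps the full height 730 and trims width to 730 × 10/16 = 456.25 px.
Left offset = (3652 − 456.25)/2 = 1597.88 px; top offset = 0.
Lower-left is one-third across and two-thirds down within the crop:
x = 1597.88 + 1 × 456.25/3 ≈ 1750; y = 0.00 + 2 × 730.00/3 ≈ 487.

(1750, 487)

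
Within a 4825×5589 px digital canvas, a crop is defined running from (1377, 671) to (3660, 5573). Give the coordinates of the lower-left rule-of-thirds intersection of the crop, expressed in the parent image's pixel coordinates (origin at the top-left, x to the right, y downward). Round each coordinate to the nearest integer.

Crop width = 3660 − 1377 = 2283 px; one third is 761.00 px.
Crop height = 5573 − 671 = 4902 px; one third is 1634.00 px.
The lower-left point is one-third across and two-thirds down within the crop:
x = 1377 + 1 × 761.00 ≈ 2138; y = 671 + 2 × 1634.00 ≈ 3939.

(2138, 3939)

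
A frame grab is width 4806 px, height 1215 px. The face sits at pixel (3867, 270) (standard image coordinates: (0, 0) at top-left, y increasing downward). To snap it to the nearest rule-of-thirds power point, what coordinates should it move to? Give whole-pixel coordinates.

(3204, 405)

Third lines: x ∈ {1602, 3204}, y ∈ {405, 810}.
3867 is closer to x = 3204; 270 is closer to y = 405.
So the nearest intersection is the upper-right power point.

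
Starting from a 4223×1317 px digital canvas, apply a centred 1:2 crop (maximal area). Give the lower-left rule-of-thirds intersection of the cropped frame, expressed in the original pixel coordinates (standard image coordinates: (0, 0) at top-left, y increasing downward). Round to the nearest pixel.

(2002, 878)

4223/1317 > 1/2, so the 1:2 crop keeps the full height 1317 and trims width to 1317 × 1/2 = 658.50 px.
Left offset = (4223 − 658.50)/2 = 1782.25 px; top offset = 0.
Lower-left is one-third across and two-thirds down within the crop:
x = 1782.25 + 1 × 658.50/3 ≈ 2002; y = 0.00 + 2 × 1317.00/3 ≈ 878.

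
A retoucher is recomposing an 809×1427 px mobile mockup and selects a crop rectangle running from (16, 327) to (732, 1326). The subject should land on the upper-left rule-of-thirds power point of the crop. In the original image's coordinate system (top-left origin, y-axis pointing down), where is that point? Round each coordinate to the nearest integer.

Crop width = 732 − 16 = 716 px; one third is 238.67 px.
Crop height = 1326 − 327 = 999 px; one third is 333.00 px.
The upper-left point is one-third across and one-third down within the crop:
x = 16 + 1 × 238.67 ≈ 255; y = 327 + 1 × 333.00 ≈ 660.

(255, 660)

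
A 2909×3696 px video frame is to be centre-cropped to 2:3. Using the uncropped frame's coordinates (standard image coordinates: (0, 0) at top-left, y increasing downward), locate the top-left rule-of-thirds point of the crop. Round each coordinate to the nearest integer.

2909/3696 > 2/3, so the 2:3 crop keeps the full height 3696 and trims width to 3696 × 2/3 = 2464.00 px.
Left offset = (2909 − 2464.00)/2 = 222.50 px; top offset = 0.
Top-left is one-third across and one-third down within the crop:
x = 222.50 + 1 × 2464.00/3 ≈ 1044; y = 0.00 + 1 × 3696.00/3 ≈ 1232.

(1044, 1232)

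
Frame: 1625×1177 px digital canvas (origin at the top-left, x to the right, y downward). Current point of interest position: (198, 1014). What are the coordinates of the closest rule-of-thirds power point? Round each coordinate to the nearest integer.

Third lines: x ∈ {542, 1083}, y ∈ {392, 785}.
198 is closer to x = 542; 1014 is closer to y = 785.
So the nearest intersection is the lower-left power point.

x = 542 px, y = 785 px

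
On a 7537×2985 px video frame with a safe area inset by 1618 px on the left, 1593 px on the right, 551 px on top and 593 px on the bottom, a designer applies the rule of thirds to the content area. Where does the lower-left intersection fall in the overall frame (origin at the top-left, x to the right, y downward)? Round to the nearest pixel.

x = 3060 px, y = 1778 px

Content width = 7537 − 1618 − 1593 = 4326 px; content height = 2985 − 551 − 593 = 1841 px.
Lower-left is one-third across and two-thirds down within the content area.
x = 1618 + 1 × 4326/3 = 1618 + 1442.00 ≈ 3060
y = 551 + 2 × 1841/3 = 551 + 1227.33 ≈ 1778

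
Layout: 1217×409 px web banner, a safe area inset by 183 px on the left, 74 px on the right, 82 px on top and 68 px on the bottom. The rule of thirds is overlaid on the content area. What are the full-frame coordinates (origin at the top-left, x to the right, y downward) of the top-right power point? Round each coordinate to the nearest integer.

Content width = 1217 − 183 − 74 = 960 px; content height = 409 − 82 − 68 = 259 px.
Top-right is two-thirds across and one-third down within the content area.
x = 183 + 2 × 960/3 = 183 + 640.00 ≈ 823
y = 82 + 1 × 259/3 = 82 + 86.33 ≈ 168

(823, 168)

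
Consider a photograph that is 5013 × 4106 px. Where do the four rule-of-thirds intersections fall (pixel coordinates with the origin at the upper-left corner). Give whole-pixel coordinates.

(1671, 1369), (3342, 1369), (1671, 2737), (3342, 2737)

One third of 5013 is 1671; one third of 4106 is 1368.67.
Vertical third lines at x = 1671 and x = 3342; horizontal third lines at y = 1369 and y = 2737.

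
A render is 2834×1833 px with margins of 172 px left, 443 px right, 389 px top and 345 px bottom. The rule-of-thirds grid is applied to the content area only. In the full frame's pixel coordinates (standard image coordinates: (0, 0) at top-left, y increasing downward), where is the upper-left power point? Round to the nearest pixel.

x = 912 px, y = 755 px

Content width = 2834 − 172 − 443 = 2219 px; content height = 1833 − 389 − 345 = 1099 px.
Upper-left is one-third across and one-third down within the content area.
x = 172 + 1 × 2219/3 = 172 + 739.67 ≈ 912
y = 389 + 1 × 1099/3 = 389 + 366.33 ≈ 755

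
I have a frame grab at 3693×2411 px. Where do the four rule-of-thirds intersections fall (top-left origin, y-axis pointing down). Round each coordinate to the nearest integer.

(1231, 804), (2462, 804), (1231, 1607), (2462, 1607)

One third of 3693 is 1231; one third of 2411 is 803.67.
Vertical third lines at x = 1231 and x = 2462; horizontal third lines at y = 804 and y = 1607.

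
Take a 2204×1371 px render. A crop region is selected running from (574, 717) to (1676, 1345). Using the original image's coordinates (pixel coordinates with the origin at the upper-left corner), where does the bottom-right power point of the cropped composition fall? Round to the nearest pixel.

(1309, 1136)

Crop width = 1676 − 574 = 1102 px; one third is 367.33 px.
Crop height = 1345 − 717 = 628 px; one third is 209.33 px.
The bottom-right point is two-thirds across and two-thirds down within the crop:
x = 574 + 2 × 367.33 ≈ 1309; y = 717 + 2 × 209.33 ≈ 1136.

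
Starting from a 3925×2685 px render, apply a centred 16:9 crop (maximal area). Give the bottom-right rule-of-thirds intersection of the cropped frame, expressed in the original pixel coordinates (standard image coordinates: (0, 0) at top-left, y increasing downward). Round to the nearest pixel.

x = 2617 px, y = 1710 px

3925/2685 < 16/9, so the 16:9 crop keeps the full width 3925 and trims height to 3925 × 9/16 = 2207.81 px.
Top offset = (2685 − 2207.81)/2 = 238.59 px; left offset = 0.
Bottom-right is two-thirds across and two-thirds down within the crop:
x = 0.00 + 2 × 3925.00/3 ≈ 2617; y = 238.59 + 2 × 2207.81/3 ≈ 1710.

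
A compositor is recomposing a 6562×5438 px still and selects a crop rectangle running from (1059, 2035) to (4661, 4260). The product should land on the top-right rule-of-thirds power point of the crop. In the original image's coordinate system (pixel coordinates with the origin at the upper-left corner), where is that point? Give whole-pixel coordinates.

Crop width = 4661 − 1059 = 3602 px; one third is 1200.67 px.
Crop height = 4260 − 2035 = 2225 px; one third is 741.67 px.
The top-right point is two-thirds across and one-third down within the crop:
x = 1059 + 2 × 1200.67 ≈ 3460; y = 2035 + 1 × 741.67 ≈ 2777.

(3460, 2777)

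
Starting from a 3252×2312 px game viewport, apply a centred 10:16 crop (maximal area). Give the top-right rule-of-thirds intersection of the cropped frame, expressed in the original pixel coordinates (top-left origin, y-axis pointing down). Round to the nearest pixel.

3252/2312 > 10/16, so the 10:16 crop keeps the full height 2312 and trims width to 2312 × 10/16 = 1445.00 px.
Left offset = (3252 − 1445.00)/2 = 903.50 px; top offset = 0.
Top-right is two-thirds across and one-third down within the crop:
x = 903.50 + 2 × 1445.00/3 ≈ 1867; y = 0.00 + 1 × 2312.00/3 ≈ 771.

x = 1867 px, y = 771 px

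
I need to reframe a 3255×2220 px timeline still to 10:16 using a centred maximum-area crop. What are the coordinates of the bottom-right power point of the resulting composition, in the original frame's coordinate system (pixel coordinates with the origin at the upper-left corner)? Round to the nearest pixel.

(1859, 1480)

3255/2220 > 10/16, so the 10:16 crop keeps the full height 2220 and trims width to 2220 × 10/16 = 1387.50 px.
Left offset = (3255 − 1387.50)/2 = 933.75 px; top offset = 0.
Bottom-right is two-thirds across and two-thirds down within the crop:
x = 933.75 + 2 × 1387.50/3 ≈ 1859; y = 0.00 + 2 × 2220.00/3 ≈ 1480.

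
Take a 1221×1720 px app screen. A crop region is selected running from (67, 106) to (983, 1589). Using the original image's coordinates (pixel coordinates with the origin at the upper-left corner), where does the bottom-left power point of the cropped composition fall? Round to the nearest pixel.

Crop width = 983 − 67 = 916 px; one third is 305.33 px.
Crop height = 1589 − 106 = 1483 px; one third is 494.33 px.
The bottom-left point is one-third across and two-thirds down within the crop:
x = 67 + 1 × 305.33 ≈ 372; y = 106 + 2 × 494.33 ≈ 1095.

(372, 1095)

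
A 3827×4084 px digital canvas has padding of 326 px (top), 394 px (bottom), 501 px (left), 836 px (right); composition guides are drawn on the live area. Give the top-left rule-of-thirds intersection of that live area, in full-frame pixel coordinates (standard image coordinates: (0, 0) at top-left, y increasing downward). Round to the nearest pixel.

(1331, 1447)

Content width = 3827 − 501 − 836 = 2490 px; content height = 4084 − 326 − 394 = 3364 px.
Top-left is one-third across and one-third down within the live area.
x = 501 + 1 × 2490/3 = 501 + 830.00 ≈ 1331
y = 326 + 1 × 3364/3 = 326 + 1121.33 ≈ 1447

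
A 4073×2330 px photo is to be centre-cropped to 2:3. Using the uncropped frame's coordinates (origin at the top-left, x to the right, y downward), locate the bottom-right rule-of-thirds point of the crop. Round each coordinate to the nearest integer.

4073/2330 > 2/3, so the 2:3 crop keeps the full height 2330 and trims width to 2330 × 2/3 = 1553.33 px.
Left offset = (4073 − 1553.33)/2 = 1259.83 px; top offset = 0.
Bottom-right is two-thirds across and two-thirds down within the crop:
x = 1259.83 + 2 × 1553.33/3 ≈ 2295; y = 0.00 + 2 × 2330.00/3 ≈ 1553.

(2295, 1553)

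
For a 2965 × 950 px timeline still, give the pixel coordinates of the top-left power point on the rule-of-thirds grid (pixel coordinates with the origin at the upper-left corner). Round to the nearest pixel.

The top-left point sits one-third of the way across and one-third of the way down.
x = 1 × 2965/3 ≈ 988; y = 1 × 950/3 ≈ 317.

x = 988 px, y = 317 px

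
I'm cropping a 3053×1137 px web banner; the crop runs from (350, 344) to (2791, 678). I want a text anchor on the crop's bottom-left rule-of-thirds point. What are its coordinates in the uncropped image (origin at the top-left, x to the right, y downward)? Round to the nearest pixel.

Crop width = 2791 − 350 = 2441 px; one third is 813.67 px.
Crop height = 678 − 344 = 334 px; one third is 111.33 px.
The bottom-left point is one-third across and two-thirds down within the crop:
x = 350 + 1 × 813.67 ≈ 1164; y = 344 + 2 × 111.33 ≈ 567.

x = 1164 px, y = 567 px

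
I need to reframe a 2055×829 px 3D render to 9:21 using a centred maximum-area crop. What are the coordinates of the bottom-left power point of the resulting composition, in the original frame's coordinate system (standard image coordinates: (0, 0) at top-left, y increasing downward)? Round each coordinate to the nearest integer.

2055/829 > 9/21, so the 9:21 crop keeps the full height 829 and trims width to 829 × 9/21 = 355.29 px.
Left offset = (2055 − 355.29)/2 = 849.86 px; top offset = 0.
Bottom-left is one-third across and two-thirds down within the crop:
x = 849.86 + 1 × 355.29/3 ≈ 968; y = 0.00 + 2 × 829.00/3 ≈ 553.

(968, 553)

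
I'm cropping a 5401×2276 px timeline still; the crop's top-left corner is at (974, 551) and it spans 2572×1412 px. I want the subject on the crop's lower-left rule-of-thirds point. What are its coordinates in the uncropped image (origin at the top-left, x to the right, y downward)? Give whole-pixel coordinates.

(1831, 1492)

One third of the crop width 2572 is 857.33 px.
One third of the crop height 1412 is 470.67 px.
The lower-left point is one-third across and two-thirds down within the crop:
x = 974 + 1 × 857.33 ≈ 1831; y = 551 + 2 × 470.67 ≈ 1492.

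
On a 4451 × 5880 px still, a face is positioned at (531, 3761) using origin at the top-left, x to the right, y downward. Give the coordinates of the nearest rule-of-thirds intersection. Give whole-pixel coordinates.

Third lines: x ∈ {1484, 2967}, y ∈ {1960, 3920}.
531 is closer to x = 1484; 3761 is closer to y = 3920.
So the nearest intersection is the lower-left power point.

(1484, 3920)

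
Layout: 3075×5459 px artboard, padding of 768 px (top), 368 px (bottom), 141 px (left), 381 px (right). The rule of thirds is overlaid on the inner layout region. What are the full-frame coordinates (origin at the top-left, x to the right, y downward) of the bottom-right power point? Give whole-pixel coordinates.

(1843, 3650)

Content width = 3075 − 141 − 381 = 2553 px; content height = 5459 − 768 − 368 = 4323 px.
Bottom-right is two-thirds across and two-thirds down within the inner layout region.
x = 141 + 2 × 2553/3 = 141 + 1702.00 ≈ 1843
y = 768 + 2 × 4323/3 = 768 + 2882.00 ≈ 3650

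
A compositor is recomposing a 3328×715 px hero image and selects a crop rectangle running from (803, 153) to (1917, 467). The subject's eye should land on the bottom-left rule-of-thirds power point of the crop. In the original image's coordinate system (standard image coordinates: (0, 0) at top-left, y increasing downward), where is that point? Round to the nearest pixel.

x = 1174 px, y = 362 px

Crop width = 1917 − 803 = 1114 px; one third is 371.33 px.
Crop height = 467 − 153 = 314 px; one third is 104.67 px.
The bottom-left point is one-third across and two-thirds down within the crop:
x = 803 + 1 × 371.33 ≈ 1174; y = 153 + 2 × 104.67 ≈ 362.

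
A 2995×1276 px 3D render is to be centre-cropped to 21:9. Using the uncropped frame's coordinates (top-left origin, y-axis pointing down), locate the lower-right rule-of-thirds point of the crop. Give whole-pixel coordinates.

2995/1276 > 21/9, so the 21:9 crop keeps the full height 1276 and trims width to 1276 × 21/9 = 2977.33 px.
Left offset = (2995 − 2977.33)/2 = 8.83 px; top offset = 0.
Lower-right is two-thirds across and two-thirds down within the crop:
x = 8.83 + 2 × 2977.33/3 ≈ 1994; y = 0.00 + 2 × 1276.00/3 ≈ 851.

(1994, 851)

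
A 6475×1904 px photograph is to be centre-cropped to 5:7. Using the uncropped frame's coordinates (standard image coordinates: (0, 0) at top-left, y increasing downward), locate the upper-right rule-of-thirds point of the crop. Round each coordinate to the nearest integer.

6475/1904 > 5/7, so the 5:7 crop keeps the full height 1904 and trims width to 1904 × 5/7 = 1360.00 px.
Left offset = (6475 − 1360.00)/2 = 2557.50 px; top offset = 0.
Upper-right is two-thirds across and one-third down within the crop:
x = 2557.50 + 2 × 1360.00/3 ≈ 3464; y = 0.00 + 1 × 1904.00/3 ≈ 635.

(3464, 635)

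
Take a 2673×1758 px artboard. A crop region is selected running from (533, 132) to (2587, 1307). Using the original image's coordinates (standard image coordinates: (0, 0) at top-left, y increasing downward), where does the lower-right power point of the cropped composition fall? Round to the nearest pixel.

Crop width = 2587 − 533 = 2054 px; one third is 684.67 px.
Crop height = 1307 − 132 = 1175 px; one third is 391.67 px.
The lower-right point is two-thirds across and two-thirds down within the crop:
x = 533 + 2 × 684.67 ≈ 1902; y = 132 + 2 × 391.67 ≈ 915.

x = 1902 px, y = 915 px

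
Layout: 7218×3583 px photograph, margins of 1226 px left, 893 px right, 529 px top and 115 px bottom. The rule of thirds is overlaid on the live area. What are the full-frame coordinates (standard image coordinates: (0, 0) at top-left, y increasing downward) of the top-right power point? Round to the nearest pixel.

x = 4625 px, y = 1509 px

Content width = 7218 − 1226 − 893 = 5099 px; content height = 3583 − 529 − 115 = 2939 px.
Top-right is two-thirds across and one-third down within the live area.
x = 1226 + 2 × 5099/3 = 1226 + 3399.33 ≈ 4625
y = 529 + 1 × 2939/3 = 529 + 979.67 ≈ 1509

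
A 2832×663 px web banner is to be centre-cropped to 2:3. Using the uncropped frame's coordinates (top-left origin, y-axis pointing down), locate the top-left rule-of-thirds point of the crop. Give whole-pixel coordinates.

2832/663 > 2/3, so the 2:3 crop keeps the full height 663 and trims width to 663 × 2/3 = 442.00 px.
Left offset = (2832 − 442.00)/2 = 1195.00 px; top offset = 0.
Top-left is one-third across and one-third down within the crop:
x = 1195.00 + 1 × 442.00/3 ≈ 1342; y = 0.00 + 1 × 663.00/3 ≈ 221.

x = 1342 px, y = 221 px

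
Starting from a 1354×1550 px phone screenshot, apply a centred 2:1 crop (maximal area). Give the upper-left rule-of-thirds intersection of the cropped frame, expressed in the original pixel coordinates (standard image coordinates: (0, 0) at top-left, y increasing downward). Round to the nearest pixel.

1354/1550 < 2/1, so the 2:1 crop keeps the full width 1354 and trims height to 1354 × 1/2 = 677.00 px.
Top offset = (1550 − 677.00)/2 = 436.50 px; left offset = 0.
Upper-left is one-third across and one-third down within the crop:
x = 0.00 + 1 × 1354.00/3 ≈ 451; y = 436.50 + 1 × 677.00/3 ≈ 662.

(451, 662)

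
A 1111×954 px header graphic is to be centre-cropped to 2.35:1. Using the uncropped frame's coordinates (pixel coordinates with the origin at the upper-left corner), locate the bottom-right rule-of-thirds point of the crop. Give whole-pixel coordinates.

1111/954 < 2.35/1, so the 2.35:1 crop keeps the full width 1111 and trims height to 1111 × 1/2.35 = 472.77 px.
Top offset = (954 − 472.77)/2 = 240.62 px; left offset = 0.
Bottom-right is two-thirds across and two-thirds down within the crop:
x = 0.00 + 2 × 1111.00/3 ≈ 741; y = 240.62 + 2 × 472.77/3 ≈ 556.

x = 741 px, y = 556 px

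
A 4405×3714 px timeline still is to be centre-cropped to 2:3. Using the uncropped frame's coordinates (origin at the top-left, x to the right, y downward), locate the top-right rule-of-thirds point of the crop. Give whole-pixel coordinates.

(2615, 1238)

4405/3714 > 2/3, so the 2:3 crop keeps the full height 3714 and trims width to 3714 × 2/3 = 2476.00 px.
Left offset = (4405 − 2476.00)/2 = 964.50 px; top offset = 0.
Top-right is two-thirds across and one-third down within the crop:
x = 964.50 + 2 × 2476.00/3 ≈ 2615; y = 0.00 + 1 × 3714.00/3 ≈ 1238.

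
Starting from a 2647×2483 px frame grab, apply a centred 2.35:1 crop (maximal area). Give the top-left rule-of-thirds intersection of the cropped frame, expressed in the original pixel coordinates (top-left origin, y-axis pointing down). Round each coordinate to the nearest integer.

x = 882 px, y = 1054 px

2647/2483 < 2.35/1, so the 2.35:1 crop keeps the full width 2647 and trims height to 2647 × 1/2.35 = 1126.38 px.
Top offset = (2483 − 1126.38)/2 = 678.31 px; left offset = 0.
Top-left is one-third across and one-third down within the crop:
x = 0.00 + 1 × 2647.00/3 ≈ 882; y = 678.31 + 1 × 1126.38/3 ≈ 1054.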